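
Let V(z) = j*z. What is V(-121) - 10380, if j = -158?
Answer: 8738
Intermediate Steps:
V(z) = -158*z
V(-121) - 10380 = -158*(-121) - 10380 = 19118 - 10380 = 8738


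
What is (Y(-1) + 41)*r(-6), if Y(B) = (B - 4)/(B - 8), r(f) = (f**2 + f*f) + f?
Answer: 8228/3 ≈ 2742.7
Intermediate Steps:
r(f) = f + 2*f**2 (r(f) = (f**2 + f**2) + f = 2*f**2 + f = f + 2*f**2)
Y(B) = (-4 + B)/(-8 + B)
(Y(-1) + 41)*r(-6) = ((-4 - 1)/(-8 - 1) + 41)*(-6*(1 + 2*(-6))) = (-5/(-9) + 41)*(-6*(1 - 12)) = (-1/9*(-5) + 41)*(-6*(-11)) = (5/9 + 41)*66 = (374/9)*66 = 8228/3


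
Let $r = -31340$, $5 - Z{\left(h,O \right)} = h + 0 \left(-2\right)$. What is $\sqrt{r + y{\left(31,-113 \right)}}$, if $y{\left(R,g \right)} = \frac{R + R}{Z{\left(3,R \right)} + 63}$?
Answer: $\frac{i \sqrt{132407470}}{65} \approx 177.03 i$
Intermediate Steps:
$Z{\left(h,O \right)} = 5 - h$ ($Z{\left(h,O \right)} = 5 - \left(h + 0 \left(-2\right)\right) = 5 - \left(h + 0\right) = 5 - h$)
$y{\left(R,g \right)} = \frac{2 R}{65}$ ($y{\left(R,g \right)} = \frac{R + R}{\left(5 - 3\right) + 63} = \frac{2 R}{\left(5 - 3\right) + 63} = \frac{2 R}{2 + 63} = \frac{2 R}{65}$)
$\sqrt{r + y{\left(31,-113 \right)}} = \sqrt{-31340 + \frac{2}{65} \cdot 31} = \sqrt{-31340 + \frac{62}{65}} = \sqrt{- \frac{2037038}{65}} = \frac{i \sqrt{132407470}}{65}$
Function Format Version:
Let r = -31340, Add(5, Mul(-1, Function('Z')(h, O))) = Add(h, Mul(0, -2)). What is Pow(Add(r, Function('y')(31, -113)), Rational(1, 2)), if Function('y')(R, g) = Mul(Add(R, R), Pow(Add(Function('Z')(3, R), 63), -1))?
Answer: Mul(Rational(1, 65), I, Pow(132407470, Rational(1, 2))) ≈ Mul(177.03, I)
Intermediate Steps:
Function('Z')(h, O) = Add(5, Mul(-1, h)) (Function('Z')(h, O) = Add(5, Mul(-1, Add(h, Mul(0, -2)))) = Add(5, Mul(-1, Add(h, 0))) = Add(5, Mul(-1, h)))
Function('y')(R, g) = Mul(Rational(2, 65), R) (Function('y')(R, g) = Mul(Add(R, R), Pow(Add(Add(5, Mul(-1, 3)), 63), -1)) = Mul(Mul(2, R), Pow(Add(Add(5, -3), 63), -1)) = Mul(Mul(2, R), Pow(Add(2, 63), -1)) = Mul(Mul(2, R), Pow(65, -1)) = Mul(Mul(2, R), Rational(1, 65)) = Mul(Rational(2, 65), R))
Pow(Add(r, Function('y')(31, -113)), Rational(1, 2)) = Pow(Add(-31340, Mul(Rational(2, 65), 31)), Rational(1, 2)) = Pow(Add(-31340, Rational(62, 65)), Rational(1, 2)) = Pow(Rational(-2037038, 65), Rational(1, 2)) = Mul(Rational(1, 65), I, Pow(132407470, Rational(1, 2)))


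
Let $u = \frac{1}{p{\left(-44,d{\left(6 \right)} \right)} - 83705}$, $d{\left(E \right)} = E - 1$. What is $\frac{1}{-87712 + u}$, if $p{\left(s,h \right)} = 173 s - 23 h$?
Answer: $- \frac{91432}{8019683585} \approx -1.1401 \cdot 10^{-5}$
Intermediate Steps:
$d{\left(E \right)} = -1 + E$
$p{\left(s,h \right)} = - 23 h + 173 s$
$u = - \frac{1}{91432}$ ($u = \frac{1}{\left(- 23 \left(-1 + 6\right) + 173 \left(-44\right)\right) - 83705} = \frac{1}{\left(\left(-23\right) 5 - 7612\right) - 83705} = \frac{1}{\left(-115 - 7612\right) - 83705} = \frac{1}{-7727 - 83705} = \frac{1}{-91432} = - \frac{1}{91432} \approx -1.0937 \cdot 10^{-5}$)
$\frac{1}{-87712 + u} = \frac{1}{-87712 - \frac{1}{91432}} = \frac{1}{- \frac{8019683585}{91432}} = - \frac{91432}{8019683585}$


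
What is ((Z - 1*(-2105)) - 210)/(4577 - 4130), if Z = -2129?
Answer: -78/149 ≈ -0.52349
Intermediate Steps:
((Z - 1*(-2105)) - 210)/(4577 - 4130) = ((-2129 - 1*(-2105)) - 210)/(4577 - 4130) = ((-2129 + 2105) - 210)/447 = (-24 - 210)*(1/447) = -234*1/447 = -78/149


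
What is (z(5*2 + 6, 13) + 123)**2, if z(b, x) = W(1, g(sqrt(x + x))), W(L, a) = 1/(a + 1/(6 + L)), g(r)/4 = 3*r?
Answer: 509177338531108/33655737025 + 26536390608*sqrt(26)/33655737025 ≈ 15133.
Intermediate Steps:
g(r) = 12*r (g(r) = 4*(3*r) = 12*r)
z(b, x) = 7/(1 + 84*sqrt(2)*sqrt(x)) (z(b, x) = (6 + 1)/(1 + 6*(12*sqrt(x + x)) + 1*(12*sqrt(x + x))) = 7/(1 + 6*(12*sqrt(2*x)) + 1*(12*sqrt(2*x))) = 7/(1 + 6*(12*(sqrt(2)*sqrt(x))) + 1*(12*(sqrt(2)*sqrt(x)))) = 7/(1 + 6*(12*sqrt(2)*sqrt(x)) + 1*(12*sqrt(2)*sqrt(x))) = 7/(1 + 72*sqrt(2)*sqrt(x) + 12*sqrt(2)*sqrt(x)) = 7/(1 + 84*sqrt(2)*sqrt(x)))
(z(5*2 + 6, 13) + 123)**2 = (7/(1 + 84*sqrt(2)*sqrt(13)) + 123)**2 = (7/(1 + 84*sqrt(26)) + 123)**2 = (123 + 7/(1 + 84*sqrt(26)))**2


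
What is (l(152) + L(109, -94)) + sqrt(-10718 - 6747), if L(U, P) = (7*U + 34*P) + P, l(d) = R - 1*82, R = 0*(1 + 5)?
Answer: -2609 + I*sqrt(17465) ≈ -2609.0 + 132.16*I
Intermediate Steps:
R = 0 (R = 0*6 = 0)
l(d) = -82 (l(d) = 0 - 1*82 = 0 - 82 = -82)
L(U, P) = 7*U + 35*P
(l(152) + L(109, -94)) + sqrt(-10718 - 6747) = (-82 + (7*109 + 35*(-94))) + sqrt(-10718 - 6747) = (-82 + (763 - 3290)) + sqrt(-17465) = (-82 - 2527) + I*sqrt(17465) = -2609 + I*sqrt(17465)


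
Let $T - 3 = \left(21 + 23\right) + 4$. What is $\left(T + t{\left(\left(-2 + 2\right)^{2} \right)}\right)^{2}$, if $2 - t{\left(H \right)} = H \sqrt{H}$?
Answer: $2809$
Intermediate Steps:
$t{\left(H \right)} = 2 - H^{\frac{3}{2}}$ ($t{\left(H \right)} = 2 - H \sqrt{H} = 2 - H^{\frac{3}{2}}$)
$T = 51$ ($T = 3 + \left(\left(21 + 23\right) + 4\right) = 3 + \left(44 + 4\right) = 3 + 48 = 51$)
$\left(T + t{\left(\left(-2 + 2\right)^{2} \right)}\right)^{2} = \left(51 + \left(2 - \left(\left(-2 + 2\right)^{2}\right)^{\frac{3}{2}}\right)\right)^{2} = \left(51 + \left(2 - \left(0^{2}\right)^{\frac{3}{2}}\right)\right)^{2} = \left(51 + \left(2 - 0^{\frac{3}{2}}\right)\right)^{2} = \left(51 + \left(2 - 0\right)\right)^{2} = \left(51 + \left(2 + 0\right)\right)^{2} = \left(51 + 2\right)^{2} = 53^{2} = 2809$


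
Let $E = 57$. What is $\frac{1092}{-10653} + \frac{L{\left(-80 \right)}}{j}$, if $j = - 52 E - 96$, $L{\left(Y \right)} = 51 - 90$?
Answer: $- \frac{325117}{3622020} \approx -0.089761$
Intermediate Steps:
$L{\left(Y \right)} = -39$
$j = -3060$ ($j = \left(-52\right) 57 - 96 = -2964 - 96 = -3060$)
$\frac{1092}{-10653} + \frac{L{\left(-80 \right)}}{j} = \frac{1092}{-10653} - \frac{39}{-3060} = 1092 \left(- \frac{1}{10653}\right) - - \frac{13}{1020} = - \frac{364}{3551} + \frac{13}{1020} = - \frac{325117}{3622020}$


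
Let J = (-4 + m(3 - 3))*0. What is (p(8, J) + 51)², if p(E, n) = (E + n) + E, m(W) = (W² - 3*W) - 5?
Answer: 4489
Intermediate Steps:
m(W) = -5 + W² - 3*W
J = 0 (J = (-4 + (-5 + (3 - 3)² - 3*(3 - 3)))*0 = (-4 + (-5 + 0² - 3*0))*0 = (-4 + (-5 + 0 + 0))*0 = (-4 - 5)*0 = -9*0 = 0)
p(E, n) = n + 2*E
(p(8, J) + 51)² = ((0 + 2*8) + 51)² = ((0 + 16) + 51)² = (16 + 51)² = 67² = 4489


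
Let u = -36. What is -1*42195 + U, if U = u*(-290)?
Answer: -31755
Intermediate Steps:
U = 10440 (U = -36*(-290) = 10440)
-1*42195 + U = -1*42195 + 10440 = -42195 + 10440 = -31755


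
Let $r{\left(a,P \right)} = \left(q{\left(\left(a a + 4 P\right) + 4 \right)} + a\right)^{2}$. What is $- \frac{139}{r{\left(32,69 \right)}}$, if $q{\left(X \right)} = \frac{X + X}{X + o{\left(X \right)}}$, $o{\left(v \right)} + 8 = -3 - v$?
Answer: $- \frac{16819}{5089536} \approx -0.0033046$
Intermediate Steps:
$o{\left(v \right)} = -11 - v$ ($o{\left(v \right)} = -8 - \left(3 + v\right) = -11 - v$)
$q{\left(X \right)} = - \frac{2 X}{11}$ ($q{\left(X \right)} = \frac{X + X}{X - \left(11 + X\right)} = \frac{2 X}{-11} = 2 X \left(- \frac{1}{11}\right) = - \frac{2 X}{11}$)
$r{\left(a,P \right)} = \left(- \frac{8}{11} + a - \frac{8 P}{11} - \frac{2 a^{2}}{11}\right)^{2}$ ($r{\left(a,P \right)} = \left(- \frac{2 \left(\left(a a + 4 P\right) + 4\right)}{11} + a\right)^{2} = \left(- \frac{2 \left(\left(a^{2} + 4 P\right) + 4\right)}{11} + a\right)^{2} = \left(- \frac{2 \left(4 + a^{2} + 4 P\right)}{11} + a\right)^{2} = \left(\left(- \frac{8}{11} - \frac{8 P}{11} - \frac{2 a^{2}}{11}\right) + a\right)^{2} = \left(- \frac{8}{11} + a - \frac{8 P}{11} - \frac{2 a^{2}}{11}\right)^{2}$)
$- \frac{139}{r{\left(32,69 \right)}} = - \frac{139}{\frac{1}{121} \left(8 - 352 + 2 \cdot 32^{2} + 8 \cdot 69\right)^{2}} = - \frac{139}{\frac{1}{121} \left(8 - 352 + 2 \cdot 1024 + 552\right)^{2}} = - \frac{139}{\frac{1}{121} \left(8 - 352 + 2048 + 552\right)^{2}} = - \frac{139}{\frac{1}{121} \cdot 2256^{2}} = - \frac{139}{\frac{1}{121} \cdot 5089536} = - \frac{139}{\frac{5089536}{121}} = \left(-139\right) \frac{121}{5089536} = - \frac{16819}{5089536}$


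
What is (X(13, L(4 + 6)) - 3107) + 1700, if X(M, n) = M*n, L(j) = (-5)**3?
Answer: -3032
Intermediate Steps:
L(j) = -125
(X(13, L(4 + 6)) - 3107) + 1700 = (13*(-125) - 3107) + 1700 = (-1625 - 3107) + 1700 = -4732 + 1700 = -3032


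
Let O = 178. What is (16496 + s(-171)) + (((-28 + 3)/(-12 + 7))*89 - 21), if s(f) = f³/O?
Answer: -1988451/178 ≈ -11171.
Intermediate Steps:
s(f) = f³/178
(16496 + s(-171)) + (((-28 + 3)/(-12 + 7))*89 - 21) = (16496 + (1/178)*(-171)³) + (((-28 + 3)/(-12 + 7))*89 - 21) = (16496 + (1/178)*(-5000211)) + (-25/(-5)*89 - 21) = (16496 - 5000211/178) + (-25*(-⅕)*89 - 21) = -2063923/178 + (5*89 - 21) = -2063923/178 + (445 - 21) = -2063923/178 + 424 = -1988451/178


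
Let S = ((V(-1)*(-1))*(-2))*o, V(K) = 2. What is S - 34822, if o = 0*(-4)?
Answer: -34822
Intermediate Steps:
o = 0
S = 0 (S = ((2*(-1))*(-2))*0 = -2*(-2)*0 = 4*0 = 0)
S - 34822 = 0 - 34822 = -34822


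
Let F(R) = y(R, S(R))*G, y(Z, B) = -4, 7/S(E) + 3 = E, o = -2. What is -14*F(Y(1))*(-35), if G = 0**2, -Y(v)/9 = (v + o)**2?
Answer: 0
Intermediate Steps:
S(E) = 7/(-3 + E)
Y(v) = -9*(-2 + v)**2 (Y(v) = -9*(v - 2)**2 = -9*(-2 + v)**2)
G = 0
F(R) = 0 (F(R) = -4*0 = 0)
-14*F(Y(1))*(-35) = -14*0*(-35) = 0*(-35) = 0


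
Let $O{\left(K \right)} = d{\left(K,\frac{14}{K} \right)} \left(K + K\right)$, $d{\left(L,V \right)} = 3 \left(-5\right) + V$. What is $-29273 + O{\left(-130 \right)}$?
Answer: $-25345$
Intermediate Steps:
$d{\left(L,V \right)} = -15 + V$
$O{\left(K \right)} = 2 K \left(-15 + \frac{14}{K}\right)$ ($O{\left(K \right)} = \left(-15 + \frac{14}{K}\right) \left(K + K\right) = \left(-15 + \frac{14}{K}\right) 2 K = 2 K \left(-15 + \frac{14}{K}\right)$)
$-29273 + O{\left(-130 \right)} = -29273 + \left(28 - -3900\right) = -29273 + \left(28 + 3900\right) = -29273 + 3928 = -25345$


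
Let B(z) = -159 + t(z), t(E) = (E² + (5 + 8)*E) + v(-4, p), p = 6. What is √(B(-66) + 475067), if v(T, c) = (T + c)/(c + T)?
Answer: √478407 ≈ 691.67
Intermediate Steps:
v(T, c) = 1 (v(T, c) = (T + c)/(T + c) = 1)
t(E) = 1 + E² + 13*E (t(E) = (E² + (5 + 8)*E) + 1 = (E² + 13*E) + 1 = 1 + E² + 13*E)
B(z) = -158 + z² + 13*z (B(z) = -159 + (1 + z² + 13*z) = -158 + z² + 13*z)
√(B(-66) + 475067) = √((-158 + (-66)² + 13*(-66)) + 475067) = √((-158 + 4356 - 858) + 475067) = √(3340 + 475067) = √478407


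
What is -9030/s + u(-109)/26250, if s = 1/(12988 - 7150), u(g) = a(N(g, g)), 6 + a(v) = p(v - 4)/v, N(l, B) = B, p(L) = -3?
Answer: -7182710325031/136250 ≈ -5.2717e+7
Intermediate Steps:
a(v) = -6 - 3/v
u(g) = -6 - 3/g
s = 1/5838 ≈ 0.00017129
-9030/s + u(-109)/26250 = -9030/1/5838 + (-6 - 3/(-109))/26250 = -9030*5838 + (-6 - 3*(-1/109))*(1/26250) = -52717140 + (-6 + 3/109)*(1/26250) = -52717140 - 651/109*1/26250 = -52717140 - 31/136250 = -7182710325031/136250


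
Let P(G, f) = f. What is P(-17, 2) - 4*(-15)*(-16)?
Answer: -958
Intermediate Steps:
P(-17, 2) - 4*(-15)*(-16) = 2 - 4*(-15)*(-16) = 2 + 60*(-16) = 2 - 960 = -958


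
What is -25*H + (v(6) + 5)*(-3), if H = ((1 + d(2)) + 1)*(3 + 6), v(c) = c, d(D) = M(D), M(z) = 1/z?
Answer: -1191/2 ≈ -595.50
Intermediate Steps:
d(D) = 1/D
H = 45/2 (H = ((1 + 1/2) + 1)*(3 + 6) = ((1 + 1/2) + 1)*9 = (3/2 + 1)*9 = (5/2)*9 = 45/2 ≈ 22.500)
-25*H + (v(6) + 5)*(-3) = -25*45/2 + (6 + 5)*(-3) = -1125/2 + 11*(-3) = -1125/2 - 33 = -1191/2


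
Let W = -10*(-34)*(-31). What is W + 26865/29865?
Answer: -20983349/1991 ≈ -10539.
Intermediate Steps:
W = -10540 (W = 340*(-31) = -10540)
W + 26865/29865 = -10540 + 26865/29865 = -10540 + 26865*(1/29865) = -10540 + 1791/1991 = -20983349/1991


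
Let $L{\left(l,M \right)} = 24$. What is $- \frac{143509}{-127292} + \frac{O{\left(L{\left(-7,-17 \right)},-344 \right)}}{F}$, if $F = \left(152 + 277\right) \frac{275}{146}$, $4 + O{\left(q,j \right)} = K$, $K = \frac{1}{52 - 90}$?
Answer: $\frac{882251479}{786028100} \approx 1.1224$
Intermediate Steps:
$K = - \frac{1}{38}$ ($K = \frac{1}{-38} = - \frac{1}{38} \approx -0.026316$)
$O{\left(q,j \right)} = - \frac{153}{38}$ ($O{\left(q,j \right)} = -4 - \frac{1}{38} = - \frac{153}{38}$)
$F = \frac{117975}{146}$ ($F = 429 \cdot 275 \cdot \frac{1}{146} = 429 \cdot \frac{275}{146} = \frac{117975}{146} \approx 808.05$)
$- \frac{143509}{-127292} + \frac{O{\left(L{\left(-7,-17 \right)},-344 \right)}}{F} = - \frac{143509}{-127292} - \frac{153}{38 \cdot \frac{117975}{146}} = \left(-143509\right) \left(- \frac{1}{127292}\right) - \frac{3723}{747175} = \frac{143509}{127292} - \frac{3723}{747175} = \frac{882251479}{786028100}$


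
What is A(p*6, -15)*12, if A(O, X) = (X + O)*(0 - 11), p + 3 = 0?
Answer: 4356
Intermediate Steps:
p = -3 (p = -3 + 0 = -3)
A(O, X) = -11*O - 11*X (A(O, X) = (O + X)*(-11) = -11*O - 11*X)
A(p*6, -15)*12 = (-(-33)*6 - 11*(-15))*12 = (-11*(-18) + 165)*12 = (198 + 165)*12 = 363*12 = 4356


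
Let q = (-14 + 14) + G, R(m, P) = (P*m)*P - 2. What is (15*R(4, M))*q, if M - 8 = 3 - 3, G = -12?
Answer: -45720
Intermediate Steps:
M = 8 (M = 8 + (3 - 3) = 8 + 0 = 8)
R(m, P) = -2 + m*P² (R(m, P) = m*P² - 2 = -2 + m*P²)
q = -12 (q = (-14 + 14) - 12 = 0 - 12 = -12)
(15*R(4, M))*q = (15*(-2 + 4*8²))*(-12) = (15*(-2 + 4*64))*(-12) = (15*(-2 + 256))*(-12) = (15*254)*(-12) = 3810*(-12) = -45720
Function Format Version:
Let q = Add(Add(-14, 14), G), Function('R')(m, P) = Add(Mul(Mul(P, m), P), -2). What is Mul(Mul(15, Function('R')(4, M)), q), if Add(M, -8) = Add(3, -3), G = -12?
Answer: -45720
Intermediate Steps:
M = 8 (M = Add(8, Add(3, -3)) = Add(8, 0) = 8)
Function('R')(m, P) = Add(-2, Mul(m, Pow(P, 2))) (Function('R')(m, P) = Add(Mul(m, Pow(P, 2)), -2) = Add(-2, Mul(m, Pow(P, 2))))
q = -12 (q = Add(Add(-14, 14), -12) = Add(0, -12) = -12)
Mul(Mul(15, Function('R')(4, M)), q) = Mul(Mul(15, Add(-2, Mul(4, Pow(8, 2)))), -12) = Mul(Mul(15, Add(-2, Mul(4, 64))), -12) = Mul(Mul(15, Add(-2, 256)), -12) = Mul(Mul(15, 254), -12) = Mul(3810, -12) = -45720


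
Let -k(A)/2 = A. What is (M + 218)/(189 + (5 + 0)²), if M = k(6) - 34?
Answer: 86/107 ≈ 0.80374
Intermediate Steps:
k(A) = -2*A
M = -46 (M = -2*6 - 34 = -12 - 34 = -46)
(M + 218)/(189 + (5 + 0)²) = (-46 + 218)/(189 + (5 + 0)²) = 172/(189 + 5²) = 172/(189 + 25) = 172/214 = 172*(1/214) = 86/107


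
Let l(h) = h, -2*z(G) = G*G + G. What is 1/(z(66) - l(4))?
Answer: -1/2215 ≈ -0.00045147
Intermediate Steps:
z(G) = -G/2 - G²/2 (z(G) = -(G*G + G)/2 = -(G² + G)/2 = -(G + G²)/2 = -G/2 - G²/2)
1/(z(66) - l(4)) = 1/(-½*66*(1 + 66) - 1*4) = 1/(-½*66*67 - 4) = 1/(-2211 - 4) = 1/(-2215) = -1/2215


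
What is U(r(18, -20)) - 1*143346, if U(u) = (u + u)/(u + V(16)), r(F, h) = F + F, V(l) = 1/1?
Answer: -5303730/37 ≈ -1.4334e+5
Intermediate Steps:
V(l) = 1
r(F, h) = 2*F
U(u) = 2*u/(1 + u) (U(u) = (u + u)/(u + 1) = (2*u)/(1 + u) = 2*u/(1 + u))
U(r(18, -20)) - 1*143346 = 2*(2*18)/(1 + 2*18) - 1*143346 = 2*36/(1 + 36) - 143346 = 2*36/37 - 143346 = 2*36*(1/37) - 143346 = 72/37 - 143346 = -5303730/37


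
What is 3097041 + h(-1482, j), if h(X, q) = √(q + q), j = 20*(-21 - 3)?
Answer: 3097041 + 8*I*√15 ≈ 3.097e+6 + 30.984*I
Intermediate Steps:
j = -480 (j = 20*(-24) = -480)
h(X, q) = √2*√q (h(X, q) = √(2*q) = √2*√q)
3097041 + h(-1482, j) = 3097041 + √2*√(-480) = 3097041 + √2*(4*I*√30) = 3097041 + 8*I*√15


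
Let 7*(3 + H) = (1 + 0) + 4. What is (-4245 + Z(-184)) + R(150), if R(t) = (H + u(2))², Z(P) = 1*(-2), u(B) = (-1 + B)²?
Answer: -208022/49 ≈ -4245.3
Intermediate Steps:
H = -16/7 (H = -3 + ((1 + 0) + 4)/7 = -3 + (1 + 4)/7 = -3 + (⅐)*5 = -3 + 5/7 = -16/7 ≈ -2.2857)
Z(P) = -2
R(t) = 81/49 (R(t) = (-16/7 + (-1 + 2)²)² = (-16/7 + 1²)² = (-16/7 + 1)² = (-9/7)² = 81/49)
(-4245 + Z(-184)) + R(150) = (-4245 - 2) + 81/49 = -4247 + 81/49 = -208022/49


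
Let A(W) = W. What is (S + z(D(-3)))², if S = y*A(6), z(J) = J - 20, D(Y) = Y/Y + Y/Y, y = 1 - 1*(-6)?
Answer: 576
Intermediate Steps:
y = 7 (y = 1 + 6 = 7)
D(Y) = 2 (D(Y) = 1 + 1 = 2)
z(J) = -20 + J
S = 42 (S = 7*6 = 42)
(S + z(D(-3)))² = (42 + (-20 + 2))² = (42 - 18)² = 24² = 576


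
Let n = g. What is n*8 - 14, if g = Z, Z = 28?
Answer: 210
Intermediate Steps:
g = 28
n = 28
n*8 - 14 = 28*8 - 14 = 224 - 14 = 210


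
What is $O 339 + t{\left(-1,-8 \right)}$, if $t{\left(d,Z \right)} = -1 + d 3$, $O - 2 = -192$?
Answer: $-64414$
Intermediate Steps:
$O = -190$ ($O = 2 - 192 = -190$)
$t{\left(d,Z \right)} = -1 + 3 d$
$O 339 + t{\left(-1,-8 \right)} = \left(-190\right) 339 + \left(-1 + 3 \left(-1\right)\right) = -64410 - 4 = -64414$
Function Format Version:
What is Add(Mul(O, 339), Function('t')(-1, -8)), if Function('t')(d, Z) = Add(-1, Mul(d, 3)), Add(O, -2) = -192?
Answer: -64414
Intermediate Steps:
O = -190 (O = Add(2, -192) = -190)
Function('t')(d, Z) = Add(-1, Mul(3, d))
Add(Mul(O, 339), Function('t')(-1, -8)) = Add(Mul(-190, 339), Add(-1, Mul(3, -1))) = Add(-64410, Add(-1, -3)) = Add(-64410, -4) = -64414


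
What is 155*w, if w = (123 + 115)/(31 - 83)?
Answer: -18445/26 ≈ -709.42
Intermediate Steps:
w = -119/26 (w = 238/(-52) = 238*(-1/52) = -119/26 ≈ -4.5769)
155*w = 155*(-119/26) = -18445/26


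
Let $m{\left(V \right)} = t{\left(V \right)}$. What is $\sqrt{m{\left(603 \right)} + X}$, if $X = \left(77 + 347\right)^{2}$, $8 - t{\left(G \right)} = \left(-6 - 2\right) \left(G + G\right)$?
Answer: $6 \sqrt{5262} \approx 435.24$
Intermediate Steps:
$t{\left(G \right)} = 8 + 16 G$ ($t{\left(G \right)} = 8 - \left(-6 - 2\right) \left(G + G\right) = 8 - - 8 \cdot 2 G = 8 - - 16 G = 8 + 16 G$)
$m{\left(V \right)} = 8 + 16 V$
$X = 179776$ ($X = 424^{2} = 179776$)
$\sqrt{m{\left(603 \right)} + X} = \sqrt{\left(8 + 16 \cdot 603\right) + 179776} = \sqrt{\left(8 + 9648\right) + 179776} = \sqrt{9656 + 179776} = \sqrt{189432} = 6 \sqrt{5262}$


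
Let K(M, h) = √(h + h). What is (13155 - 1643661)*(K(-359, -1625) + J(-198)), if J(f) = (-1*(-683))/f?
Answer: 185605933/33 - 8152530*I*√130 ≈ 5.6244e+6 - 9.2953e+7*I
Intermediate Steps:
K(M, h) = √2*√h (K(M, h) = √(2*h) = √2*√h)
J(f) = 683/f
(13155 - 1643661)*(K(-359, -1625) + J(-198)) = (13155 - 1643661)*(√2*√(-1625) + 683/(-198)) = -1630506*(√2*(5*I*√65) + 683*(-1/198)) = -1630506*(5*I*√130 - 683/198) = -1630506*(-683/198 + 5*I*√130) = 185605933/33 - 8152530*I*√130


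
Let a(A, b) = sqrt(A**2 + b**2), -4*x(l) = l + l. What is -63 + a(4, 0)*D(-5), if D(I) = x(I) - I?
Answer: -33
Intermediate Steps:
x(l) = -l/2 (x(l) = -(l + l)/4 = -l/2)
D(I) = -3*I/2 (D(I) = -I/2 - I = -3*I/2)
-63 + a(4, 0)*D(-5) = -63 + sqrt(4**2 + 0**2)*(-3/2*(-5)) = -63 + sqrt(16 + 0)*(15/2) = -63 + sqrt(16)*(15/2) = -63 + 4*(15/2) = -63 + 30 = -33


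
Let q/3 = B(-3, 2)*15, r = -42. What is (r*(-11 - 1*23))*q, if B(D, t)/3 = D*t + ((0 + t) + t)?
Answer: -385560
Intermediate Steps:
B(D, t) = 6*t + 3*D*t (B(D, t) = 3*(D*t + ((0 + t) + t)) = 3*(D*t + (t + t)) = 3*(D*t + 2*t) = 3*(2*t + D*t) = 6*t + 3*D*t)
q = -270 (q = 3*((3*2*(2 - 3))*15) = 3*((3*2*(-1))*15) = 3*(-6*15) = 3*(-90) = -270)
(r*(-11 - 1*23))*q = -42*(-11 - 1*23)*(-270) = -42*(-11 - 23)*(-270) = -42*(-34)*(-270) = 1428*(-270) = -385560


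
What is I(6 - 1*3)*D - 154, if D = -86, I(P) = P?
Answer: -412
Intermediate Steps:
I(6 - 1*3)*D - 154 = (6 - 1*3)*(-86) - 154 = (6 - 3)*(-86) - 154 = 3*(-86) - 154 = -258 - 154 = -412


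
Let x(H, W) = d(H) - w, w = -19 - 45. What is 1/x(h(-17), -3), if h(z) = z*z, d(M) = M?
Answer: 1/353 ≈ 0.0028329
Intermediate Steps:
w = -64
h(z) = z**2
x(H, W) = 64 + H (x(H, W) = H - 1*(-64) = H + 64 = 64 + H)
1/x(h(-17), -3) = 1/(64 + (-17)**2) = 1/(64 + 289) = 1/353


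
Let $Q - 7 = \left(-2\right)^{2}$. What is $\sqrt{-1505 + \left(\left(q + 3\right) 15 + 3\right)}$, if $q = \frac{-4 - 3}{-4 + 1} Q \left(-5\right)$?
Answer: $i \sqrt{3382} \approx 58.155 i$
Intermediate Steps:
$Q = 11$ ($Q = 7 + \left(-2\right)^{2} = 7 + 4 = 11$)
$q = - \frac{385}{3}$ ($q = \frac{-4 - 3}{-4 + 1} \cdot 11 \left(-5\right) = - \frac{7}{-3} \cdot 11 \left(-5\right) = \left(-7\right) \left(- \frac{1}{3}\right) 11 \left(-5\right) = \frac{7}{3} \cdot 11 \left(-5\right) = \frac{77}{3} \left(-5\right) = - \frac{385}{3} \approx -128.33$)
$\sqrt{-1505 + \left(\left(q + 3\right) 15 + 3\right)} = \sqrt{-1505 + \left(\left(- \frac{385}{3} + 3\right) 15 + 3\right)} = \sqrt{-1505 + \left(\left(- \frac{376}{3}\right) 15 + 3\right)} = \sqrt{-1505 + \left(-1880 + 3\right)} = \sqrt{-1505 - 1877} = \sqrt{-3382} = i \sqrt{3382}$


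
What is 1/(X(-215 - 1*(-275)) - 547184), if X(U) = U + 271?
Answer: -1/546853 ≈ -1.8286e-6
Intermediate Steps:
X(U) = 271 + U
1/(X(-215 - 1*(-275)) - 547184) = 1/((271 + (-215 - 1*(-275))) - 547184) = 1/((271 + (-215 + 275)) - 547184) = 1/((271 + 60) - 547184) = 1/(331 - 547184) = 1/(-546853) = -1/546853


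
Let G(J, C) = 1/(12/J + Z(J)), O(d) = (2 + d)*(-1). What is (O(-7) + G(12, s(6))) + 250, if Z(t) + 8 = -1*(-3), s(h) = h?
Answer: 1019/4 ≈ 254.75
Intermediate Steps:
Z(t) = -5 (Z(t) = -8 - 1*(-3) = -8 + 3 = -5)
O(d) = -2 - d
G(J, C) = 1/(-5 + 12/J) (G(J, C) = 1/(12/J - 5) = 1/(-5 + 12/J))
(O(-7) + G(12, s(6))) + 250 = ((-2 - 1*(-7)) + 12/(12 - 5*12)) + 250 = ((-2 + 7) + 12/(12 - 60)) + 250 = (5 + 12/(-48)) + 250 = (5 + 12*(-1/48)) + 250 = (5 - 1/4) + 250 = 19/4 + 250 = 1019/4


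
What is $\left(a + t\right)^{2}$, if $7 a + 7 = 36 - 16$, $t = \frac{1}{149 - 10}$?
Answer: $\frac{3290596}{946729} \approx 3.4758$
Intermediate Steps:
$t = \frac{1}{139} \approx 0.0071942$
$a = \frac{13}{7}$ ($a = -1 + \frac{36 - 16}{7} = -1 + \frac{1}{7} \cdot 20 = -1 + \frac{20}{7} = \frac{13}{7} \approx 1.8571$)
$\left(a + t\right)^{2} = \left(\frac{13}{7} + \frac{1}{139}\right)^{2} = \left(\frac{1814}{973}\right)^{2} = \frac{3290596}{946729}$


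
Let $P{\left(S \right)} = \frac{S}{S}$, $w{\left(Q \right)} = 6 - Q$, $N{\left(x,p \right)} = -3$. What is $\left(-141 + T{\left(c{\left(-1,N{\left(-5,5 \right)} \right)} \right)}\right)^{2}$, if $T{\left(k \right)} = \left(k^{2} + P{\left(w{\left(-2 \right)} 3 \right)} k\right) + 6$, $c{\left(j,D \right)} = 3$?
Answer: $15129$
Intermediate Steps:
$P{\left(S \right)} = 1$
$T{\left(k \right)} = 6 + k + k^{2}$ ($T{\left(k \right)} = \left(k^{2} + 1 k\right) + 6 = \left(k^{2} + k\right) + 6 = \left(k + k^{2}\right) + 6 = 6 + k + k^{2}$)
$\left(-141 + T{\left(c{\left(-1,N{\left(-5,5 \right)} \right)} \right)}\right)^{2} = \left(-141 + \left(6 + 3 + 3^{2}\right)\right)^{2} = \left(-141 + \left(6 + 3 + 9\right)\right)^{2} = \left(-141 + 18\right)^{2} = \left(-123\right)^{2} = 15129$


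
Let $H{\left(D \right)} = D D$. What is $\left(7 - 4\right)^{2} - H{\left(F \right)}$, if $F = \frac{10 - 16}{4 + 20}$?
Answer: $\frac{143}{16} \approx 8.9375$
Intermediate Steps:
$F = - \frac{1}{4}$ ($F = - \frac{6}{24} = \left(-6\right) \frac{1}{24} = - \frac{1}{4} \approx -0.25$)
$H{\left(D \right)} = D^{2}$
$\left(7 - 4\right)^{2} - H{\left(F \right)} = \left(7 - 4\right)^{2} - \left(- \frac{1}{4}\right)^{2} = 3^{2} - \frac{1}{16} = 9 - \frac{1}{16} = \frac{143}{16}$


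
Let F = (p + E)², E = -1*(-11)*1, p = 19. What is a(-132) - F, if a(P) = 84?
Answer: -816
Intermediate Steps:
E = 11 (E = 11*1 = 11)
F = 900 (F = (19 + 11)² = 30² = 900)
a(-132) - F = 84 - 1*900 = 84 - 900 = -816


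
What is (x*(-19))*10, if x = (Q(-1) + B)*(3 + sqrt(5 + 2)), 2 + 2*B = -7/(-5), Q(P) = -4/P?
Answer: -2109 - 703*sqrt(7) ≈ -3969.0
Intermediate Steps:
B = -3/10 (B = -1 + (-7/(-5))/2 = -1 + (-7*(-1/5))/2 = -1 + (1/2)*(7/5) = -1 + 7/10 = -3/10 ≈ -0.30000)
x = 111/10 + 37*sqrt(7)/10 (x = (-4/(-1) - 3/10)*(3 + sqrt(5 + 2)) = (-4*(-1) - 3/10)*(3 + sqrt(7)) = (4 - 3/10)*(3 + sqrt(7)) = 37*(3 + sqrt(7))/10 = 111/10 + 37*sqrt(7)/10 ≈ 20.889)
(x*(-19))*10 = ((111/10 + 37*sqrt(7)/10)*(-19))*10 = (-2109/10 - 703*sqrt(7)/10)*10 = -2109 - 703*sqrt(7)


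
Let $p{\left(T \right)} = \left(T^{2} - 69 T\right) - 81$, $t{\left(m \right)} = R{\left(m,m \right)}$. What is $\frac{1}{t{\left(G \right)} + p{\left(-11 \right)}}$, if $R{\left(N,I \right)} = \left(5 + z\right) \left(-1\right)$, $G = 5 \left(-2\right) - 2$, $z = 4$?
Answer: $\frac{1}{790} \approx 0.0012658$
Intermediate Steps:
$G = -12$ ($G = -10 - 2 = -12$)
$R{\left(N,I \right)} = -9$ ($R{\left(N,I \right)} = \left(5 + 4\right) \left(-1\right) = 9 \left(-1\right) = -9$)
$t{\left(m \right)} = -9$
$p{\left(T \right)} = -81 + T^{2} - 69 T$
$\frac{1}{t{\left(G \right)} + p{\left(-11 \right)}} = \frac{1}{-9 - \left(-678 - 121\right)} = \frac{1}{-9 + \left(-81 + 121 + 759\right)} = \frac{1}{-9 + 799} = \frac{1}{790}$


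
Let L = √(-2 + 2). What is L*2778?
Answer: 0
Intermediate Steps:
L = 0 (L = √0 = 0)
L*2778 = 0*2778 = 0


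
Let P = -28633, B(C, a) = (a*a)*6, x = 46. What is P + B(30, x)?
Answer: -15937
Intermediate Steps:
B(C, a) = 6*a² (B(C, a) = a²*6 = 6*a²)
P + B(30, x) = -28633 + 6*46² = -28633 + 6*2116 = -28633 + 12696 = -15937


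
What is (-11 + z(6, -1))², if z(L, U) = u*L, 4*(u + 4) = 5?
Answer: 3025/4 ≈ 756.25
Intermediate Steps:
u = -11/4 (u = -4 + (¼)*5 = -4 + 5/4 = -11/4 ≈ -2.7500)
z(L, U) = -11*L/4
(-11 + z(6, -1))² = (-11 - 11/4*6)² = (-11 - 33/2)² = (-55/2)² = 3025/4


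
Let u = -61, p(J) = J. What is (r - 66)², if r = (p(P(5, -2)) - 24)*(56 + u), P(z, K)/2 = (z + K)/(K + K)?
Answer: 15129/4 ≈ 3782.3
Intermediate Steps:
P(z, K) = (K + z)/K (P(z, K) = 2*((z + K)/(K + K)) = 2*((K + z)/((2*K))) = 2*((K + z)*(1/(2*K))) = 2*((K + z)/(2*K)) = (K + z)/K)
r = 255/2 (r = ((-2 + 5)/(-2) - 24)*(56 - 61) = (-½*3 - 24)*(-5) = (-3/2 - 24)*(-5) = -51/2*(-5) = 255/2 ≈ 127.50)
(r - 66)² = (255/2 - 66)² = (123/2)² = 15129/4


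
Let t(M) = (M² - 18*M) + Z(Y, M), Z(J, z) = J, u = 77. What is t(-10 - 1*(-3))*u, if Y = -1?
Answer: 13398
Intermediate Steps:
t(M) = -1 + M² - 18*M (t(M) = (M² - 18*M) - 1 = -1 + M² - 18*M)
t(-10 - 1*(-3))*u = (-1 + (-10 - 1*(-3))² - 18*(-10 - 1*(-3)))*77 = (-1 + (-10 + 3)² - 18*(-10 + 3))*77 = (-1 + (-7)² - 18*(-7))*77 = (-1 + 49 + 126)*77 = 174*77 = 13398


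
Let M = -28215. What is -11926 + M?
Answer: -40141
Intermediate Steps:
-11926 + M = -11926 - 28215 = -40141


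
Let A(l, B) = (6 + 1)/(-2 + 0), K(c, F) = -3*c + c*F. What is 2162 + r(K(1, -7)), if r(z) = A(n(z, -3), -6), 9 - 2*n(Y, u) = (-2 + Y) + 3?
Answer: 4317/2 ≈ 2158.5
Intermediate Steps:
n(Y, u) = 4 - Y/2 (n(Y, u) = 9/2 - ((-2 + Y) + 3)/2 = 9/2 - (1 + Y)/2 = 9/2 + (-½ - Y/2) = 4 - Y/2)
K(c, F) = -3*c + F*c
A(l, B) = -7/2 (A(l, B) = 7/(-2) = 7*(-½) = -7/2)
r(z) = -7/2
2162 + r(K(1, -7)) = 2162 - 7/2 = 4317/2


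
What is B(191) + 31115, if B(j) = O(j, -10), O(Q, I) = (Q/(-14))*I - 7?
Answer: 218711/7 ≈ 31244.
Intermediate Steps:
O(Q, I) = -7 - I*Q/14 (O(Q, I) = (Q*(-1/14))*I - 7 = (-Q/14)*I - 7 = -I*Q/14 - 7 = -7 - I*Q/14)
B(j) = -7 + 5*j/7 (B(j) = -7 - 1/14*(-10)*j = -7 + 5*j/7)
B(191) + 31115 = (-7 + (5/7)*191) + 31115 = (-7 + 955/7) + 31115 = 906/7 + 31115 = 218711/7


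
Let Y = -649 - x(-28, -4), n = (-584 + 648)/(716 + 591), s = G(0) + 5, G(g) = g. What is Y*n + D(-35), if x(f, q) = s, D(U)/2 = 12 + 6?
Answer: 5196/1307 ≈ 3.9755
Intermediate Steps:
D(U) = 36 (D(U) = 2*(12 + 6) = 2*18 = 36)
s = 5 (s = 0 + 5 = 5)
x(f, q) = 5
n = 64/1307 ≈ 0.048967
Y = -654 (Y = -649 - 1*5 = -649 - 5 = -654)
Y*n + D(-35) = -654*64/1307 + 36 = -41856/1307 + 36 = 5196/1307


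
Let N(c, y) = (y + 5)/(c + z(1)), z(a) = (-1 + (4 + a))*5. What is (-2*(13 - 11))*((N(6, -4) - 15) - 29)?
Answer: 2286/13 ≈ 175.85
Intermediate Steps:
z(a) = 15 + 5*a (z(a) = (3 + a)*5 = 15 + 5*a)
N(c, y) = (5 + y)/(20 + c) (N(c, y) = (y + 5)/(c + (15 + 5*1)) = (5 + y)/(c + (15 + 5)) = (5 + y)/(c + 20) = (5 + y)/(20 + c))
(-2*(13 - 11))*((N(6, -4) - 15) - 29) = (-2*(13 - 11))*(((5 - 4)/(20 + 6) - 15) - 29) = (-2*2)*((1/26 - 15) - 29) = -4*(((1/26)*1 - 15) - 29) = -4*((1/26 - 15) - 29) = -4*(-389/26 - 29) = -4*(-1143/26) = 2286/13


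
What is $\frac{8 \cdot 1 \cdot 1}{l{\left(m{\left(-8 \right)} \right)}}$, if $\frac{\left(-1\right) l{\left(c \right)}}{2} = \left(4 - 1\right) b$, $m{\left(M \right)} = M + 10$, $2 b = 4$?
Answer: $- \frac{2}{3} \approx -0.66667$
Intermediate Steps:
$b = 2$ ($b = \frac{1}{2} \cdot 4 = 2$)
$m{\left(M \right)} = 10 + M$
$l{\left(c \right)} = -12$ ($l{\left(c \right)} = - 2 \left(4 - 1\right) 2 = - 2 \cdot 3 \cdot 2 = \left(-2\right) 6 = -12$)
$\frac{8 \cdot 1 \cdot 1}{l{\left(m{\left(-8 \right)} \right)}} = \frac{8 \cdot 1 \cdot 1}{-12} = 8 \cdot 1 \left(- \frac{1}{12}\right) = 8 \left(- \frac{1}{12}\right) = - \frac{2}{3}$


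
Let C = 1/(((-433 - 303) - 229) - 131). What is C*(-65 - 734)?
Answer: 799/1096 ≈ 0.72901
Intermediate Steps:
C = -1/1096 (C = 1/((-736 - 229) - 131) = 1/(-965 - 131) = 1/(-1096) = -1/1096 ≈ -0.00091241)
C*(-65 - 734) = -(-65 - 734)/1096 = -1/1096*(-799) = 799/1096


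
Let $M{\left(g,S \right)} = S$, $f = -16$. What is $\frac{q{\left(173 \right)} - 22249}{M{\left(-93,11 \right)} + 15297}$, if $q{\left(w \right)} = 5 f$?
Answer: $- \frac{22329}{15308} \approx -1.4586$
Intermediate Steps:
$q{\left(w \right)} = -80$ ($q{\left(w \right)} = 5 \left(-16\right) = -80$)
$\frac{q{\left(173 \right)} - 22249}{M{\left(-93,11 \right)} + 15297} = \frac{-80 - 22249}{11 + 15297} = - \frac{22329}{15308}$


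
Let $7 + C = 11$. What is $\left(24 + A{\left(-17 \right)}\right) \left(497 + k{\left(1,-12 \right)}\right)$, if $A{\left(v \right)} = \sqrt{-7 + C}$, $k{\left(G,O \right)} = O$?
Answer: $11640 + 485 i \sqrt{3} \approx 11640.0 + 840.04 i$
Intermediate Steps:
$C = 4$ ($C = -7 + 11 = 4$)
$A{\left(v \right)} = i \sqrt{3}$ ($A{\left(v \right)} = \sqrt{-7 + 4} = \sqrt{-3} = i \sqrt{3}$)
$\left(24 + A{\left(-17 \right)}\right) \left(497 + k{\left(1,-12 \right)}\right) = \left(24 + i \sqrt{3}\right) \left(497 - 12\right) = \left(24 + i \sqrt{3}\right) 485 = 11640 + 485 i \sqrt{3}$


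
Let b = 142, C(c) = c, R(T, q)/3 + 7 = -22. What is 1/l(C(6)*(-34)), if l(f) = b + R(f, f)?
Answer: 1/55 ≈ 0.018182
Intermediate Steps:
R(T, q) = -87 (R(T, q) = -21 + 3*(-22) = -21 - 66 = -87)
l(f) = 55 (l(f) = 142 - 87 = 55)
1/l(C(6)*(-34)) = 1/55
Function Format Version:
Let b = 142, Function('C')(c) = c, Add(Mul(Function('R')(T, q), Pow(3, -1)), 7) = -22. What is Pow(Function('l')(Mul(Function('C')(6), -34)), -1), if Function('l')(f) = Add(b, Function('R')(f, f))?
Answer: Rational(1, 55) ≈ 0.018182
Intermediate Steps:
Function('R')(T, q) = -87 (Function('R')(T, q) = Add(-21, Mul(3, -22)) = Add(-21, -66) = -87)
Function('l')(f) = 55 (Function('l')(f) = Add(142, -87) = 55)
Pow(Function('l')(Mul(Function('C')(6), -34)), -1) = Pow(55, -1) = Rational(1, 55)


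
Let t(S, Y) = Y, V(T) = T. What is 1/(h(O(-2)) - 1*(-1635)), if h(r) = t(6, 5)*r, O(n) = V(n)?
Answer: 1/1625 ≈ 0.00061538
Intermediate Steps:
O(n) = n
h(r) = 5*r
1/(h(O(-2)) - 1*(-1635)) = 1/(5*(-2) - 1*(-1635)) = 1/(-10 + 1635) = 1/1625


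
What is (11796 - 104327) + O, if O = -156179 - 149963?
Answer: -398673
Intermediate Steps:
O = -306142
(11796 - 104327) + O = (11796 - 104327) - 306142 = -92531 - 306142 = -398673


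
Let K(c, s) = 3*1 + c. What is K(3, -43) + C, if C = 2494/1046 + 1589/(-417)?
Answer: 997498/218091 ≈ 4.5738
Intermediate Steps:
K(c, s) = 3 + c
C = -311048/218091 (C = 2494*(1/1046) + 1589*(-1/417) = 1247/523 - 1589/417 = -311048/218091 ≈ -1.4262)
K(3, -43) + C = (3 + 3) - 311048/218091 = 6 - 311048/218091 = 997498/218091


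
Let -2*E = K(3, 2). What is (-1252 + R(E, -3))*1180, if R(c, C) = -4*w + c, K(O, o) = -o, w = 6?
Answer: -1504500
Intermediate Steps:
E = 1 (E = -(-1)*2/2 = -½*(-2) = 1)
R(c, C) = -24 + c (R(c, C) = -4*6 + c = -24 + c)
(-1252 + R(E, -3))*1180 = (-1252 + (-24 + 1))*1180 = (-1252 - 23)*1180 = -1275*1180 = -1504500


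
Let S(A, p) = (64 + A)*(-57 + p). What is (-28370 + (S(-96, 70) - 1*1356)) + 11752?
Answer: -18390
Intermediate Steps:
S(A, p) = (-57 + p)*(64 + A)
(-28370 + (S(-96, 70) - 1*1356)) + 11752 = (-28370 + ((-3648 - 57*(-96) + 64*70 - 96*70) - 1*1356)) + 11752 = (-28370 + ((-3648 + 5472 + 4480 - 6720) - 1356)) + 11752 = (-28370 + (-416 - 1356)) + 11752 = (-28370 - 1772) + 11752 = -30142 + 11752 = -18390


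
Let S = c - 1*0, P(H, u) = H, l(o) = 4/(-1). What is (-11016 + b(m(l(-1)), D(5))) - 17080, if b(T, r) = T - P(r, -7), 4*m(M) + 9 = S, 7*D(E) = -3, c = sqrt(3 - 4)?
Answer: -786739/28 + I/4 ≈ -28098.0 + 0.25*I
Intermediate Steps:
l(o) = -4 (l(o) = 4*(-1) = -4)
c = I (c = sqrt(-1) = I ≈ 1.0*I)
D(E) = -3/7 (D(E) = (1/7)*(-3) = -3/7)
S = I (S = I - 1*0 = I + 0 = I ≈ 1.0*I)
m(M) = -9/4 + I/4
b(T, r) = T - r
(-11016 + b(m(l(-1)), D(5))) - 17080 = (-11016 + ((-9/4 + I/4) - 1*(-3/7))) - 17080 = (-11016 + ((-9/4 + I/4) + 3/7)) - 17080 = (-11016 + (-51/28 + I/4)) - 17080 = (-308499/28 + I/4) - 17080 = -786739/28 + I/4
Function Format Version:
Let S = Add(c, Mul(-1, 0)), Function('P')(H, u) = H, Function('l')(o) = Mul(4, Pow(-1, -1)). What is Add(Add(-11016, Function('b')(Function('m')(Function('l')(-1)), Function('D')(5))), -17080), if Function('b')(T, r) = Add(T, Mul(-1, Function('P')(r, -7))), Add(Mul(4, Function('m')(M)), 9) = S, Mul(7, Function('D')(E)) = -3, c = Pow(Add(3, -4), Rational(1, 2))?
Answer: Add(Rational(-786739, 28), Mul(Rational(1, 4), I)) ≈ Add(-28098., Mul(0.25000, I))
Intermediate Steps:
Function('l')(o) = -4 (Function('l')(o) = Mul(4, -1) = -4)
c = I (c = Pow(-1, Rational(1, 2)) = I ≈ Mul(1.0000, I))
Function('D')(E) = Rational(-3, 7) (Function('D')(E) = Mul(Rational(1, 7), -3) = Rational(-3, 7))
S = I (S = Add(I, Mul(-1, 0)) = Add(I, 0) = I ≈ Mul(1.0000, I))
Function('m')(M) = Add(Rational(-9, 4), Mul(Rational(1, 4), I))
Function('b')(T, r) = Add(T, Mul(-1, r))
Add(Add(-11016, Function('b')(Function('m')(Function('l')(-1)), Function('D')(5))), -17080) = Add(Add(-11016, Add(Add(Rational(-9, 4), Mul(Rational(1, 4), I)), Mul(-1, Rational(-3, 7)))), -17080) = Add(Add(-11016, Add(Add(Rational(-9, 4), Mul(Rational(1, 4), I)), Rational(3, 7))), -17080) = Add(Add(-11016, Add(Rational(-51, 28), Mul(Rational(1, 4), I))), -17080) = Add(Add(Rational(-308499, 28), Mul(Rational(1, 4), I)), -17080) = Add(Rational(-786739, 28), Mul(Rational(1, 4), I))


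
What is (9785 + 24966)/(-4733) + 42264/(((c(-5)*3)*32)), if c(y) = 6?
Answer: 2500263/37864 ≈ 66.033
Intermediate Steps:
(9785 + 24966)/(-4733) + 42264/(((c(-5)*3)*32)) = (9785 + 24966)/(-4733) + 42264/(((6*3)*32)) = 34751*(-1/4733) + 42264/((18*32)) = -34751/4733 + 42264/576 = -34751/4733 + 42264*(1/576) = -34751/4733 + 587/8 = 2500263/37864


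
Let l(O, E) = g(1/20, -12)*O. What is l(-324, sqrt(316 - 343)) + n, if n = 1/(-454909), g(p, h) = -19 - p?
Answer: 14038946644/2274545 ≈ 6172.2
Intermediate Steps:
l(O, E) = -381*O/20 (l(O, E) = (-19 - 1/20)*O = -381*O/20)
n = -1/454909 ≈ -2.1982e-6
l(-324, sqrt(316 - 343)) + n = -381/20*(-324) - 1/454909 = 30861/5 - 1/454909 = 14038946644/2274545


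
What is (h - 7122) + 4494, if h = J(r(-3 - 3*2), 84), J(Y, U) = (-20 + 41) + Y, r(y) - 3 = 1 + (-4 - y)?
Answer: -2598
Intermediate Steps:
r(y) = -y (r(y) = 3 + (1 + (-4 - y)) = 3 + (-3 - y) = -y)
J(Y, U) = 21 + Y
h = 30 (h = 21 - (-3 - 3*2) = 21 - (-3 - 6) = 21 - 1*(-9) = 21 + 9 = 30)
(h - 7122) + 4494 = (30 - 7122) + 4494 = -7092 + 4494 = -2598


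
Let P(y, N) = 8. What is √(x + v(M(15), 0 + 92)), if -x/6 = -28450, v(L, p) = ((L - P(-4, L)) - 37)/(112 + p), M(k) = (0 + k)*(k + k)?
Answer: √197331495/34 ≈ 413.16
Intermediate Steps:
M(k) = 2*k² (M(k) = k*(2*k) = 2*k²)
v(L, p) = (-45 + L)/(112 + p) (v(L, p) = ((L - 1*8) - 37)/(112 + p) = ((L - 8) - 37)/(112 + p) = ((-8 + L) - 37)/(112 + p) = (-45 + L)/(112 + p))
x = 170700 (x = -6*(-28450) = 170700)
√(x + v(M(15), 0 + 92)) = √(170700 + (-45 + 2*15²)/(112 + (0 + 92))) = √(170700 + (-45 + 2*225)/(112 + 92)) = √(170700 + (-45 + 450)/204) = √(170700 + (1/204)*405) = √(170700 + 135/68) = √(11607735/68) = √197331495/34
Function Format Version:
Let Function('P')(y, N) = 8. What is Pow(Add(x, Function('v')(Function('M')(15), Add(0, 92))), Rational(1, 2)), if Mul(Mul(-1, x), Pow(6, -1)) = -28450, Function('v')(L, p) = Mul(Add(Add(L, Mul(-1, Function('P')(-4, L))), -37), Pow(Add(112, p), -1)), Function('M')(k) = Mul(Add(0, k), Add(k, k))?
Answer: Mul(Rational(1, 34), Pow(197331495, Rational(1, 2))) ≈ 413.16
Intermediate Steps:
Function('M')(k) = Mul(2, Pow(k, 2)) (Function('M')(k) = Mul(k, Mul(2, k)) = Mul(2, Pow(k, 2)))
Function('v')(L, p) = Mul(Pow(Add(112, p), -1), Add(-45, L)) (Function('v')(L, p) = Mul(Add(Add(L, Mul(-1, 8)), -37), Pow(Add(112, p), -1)) = Mul(Add(Add(L, -8), -37), Pow(Add(112, p), -1)) = Mul(Add(Add(-8, L), -37), Pow(Add(112, p), -1)) = Mul(Add(-45, L), Pow(Add(112, p), -1)) = Mul(Pow(Add(112, p), -1), Add(-45, L)))
x = 170700 (x = Mul(-6, -28450) = 170700)
Pow(Add(x, Function('v')(Function('M')(15), Add(0, 92))), Rational(1, 2)) = Pow(Add(170700, Mul(Pow(Add(112, Add(0, 92)), -1), Add(-45, Mul(2, Pow(15, 2))))), Rational(1, 2)) = Pow(Add(170700, Mul(Pow(Add(112, 92), -1), Add(-45, Mul(2, 225)))), Rational(1, 2)) = Pow(Add(170700, Mul(Pow(204, -1), Add(-45, 450))), Rational(1, 2)) = Pow(Add(170700, Mul(Rational(1, 204), 405)), Rational(1, 2)) = Pow(Add(170700, Rational(135, 68)), Rational(1, 2)) = Pow(Rational(11607735, 68), Rational(1, 2)) = Mul(Rational(1, 34), Pow(197331495, Rational(1, 2)))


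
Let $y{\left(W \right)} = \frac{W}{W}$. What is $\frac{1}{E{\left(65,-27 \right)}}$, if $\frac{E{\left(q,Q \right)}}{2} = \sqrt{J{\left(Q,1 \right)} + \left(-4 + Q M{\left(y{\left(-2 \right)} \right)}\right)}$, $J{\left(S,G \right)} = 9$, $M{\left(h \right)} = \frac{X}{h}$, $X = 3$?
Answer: $- \frac{i \sqrt{19}}{76} \approx - 0.057354 i$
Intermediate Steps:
$y{\left(W \right)} = 1$
$M{\left(h \right)} = \frac{3}{h}$
$E{\left(q,Q \right)} = 2 \sqrt{5 + 3 Q}$ ($E{\left(q,Q \right)} = 2 \sqrt{9 + \left(-4 + Q \frac{3}{1}\right)} = 2 \sqrt{9 + \left(-4 + Q 3 \cdot 1\right)} = 2 \sqrt{9 + \left(-4 + Q 3\right)} = 2 \sqrt{9 + \left(-4 + 3 Q\right)} = 2 \sqrt{5 + 3 Q}$)
$\frac{1}{E{\left(65,-27 \right)}} = \frac{1}{2 \sqrt{5 + 3 \left(-27\right)}} = \frac{1}{2 \sqrt{5 - 81}} = \frac{1}{2 \sqrt{-76}} = \frac{1}{2 \cdot 2 i \sqrt{19}} = \frac{1}{4 i \sqrt{19}} = - \frac{i \sqrt{19}}{76}$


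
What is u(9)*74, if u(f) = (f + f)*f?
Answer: 11988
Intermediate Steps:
u(f) = 2*f**2 (u(f) = (2*f)*f = 2*f**2)
u(9)*74 = (2*9**2)*74 = (2*81)*74 = 162*74 = 11988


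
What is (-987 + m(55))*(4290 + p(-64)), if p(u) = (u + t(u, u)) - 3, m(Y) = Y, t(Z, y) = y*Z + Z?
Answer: -7693660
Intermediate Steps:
t(Z, y) = Z + Z*y (t(Z, y) = Z*y + Z = Z + Z*y)
p(u) = -3 + u + u*(1 + u) (p(u) = (u + u*(1 + u)) - 3 = -3 + u + u*(1 + u))
(-987 + m(55))*(4290 + p(-64)) = (-987 + 55)*(4290 + (-3 - 64 - 64*(1 - 64))) = -932*(4290 + (-3 - 64 - 64*(-63))) = -932*(4290 + (-3 - 64 + 4032)) = -932*(4290 + 3965) = -932*8255 = -7693660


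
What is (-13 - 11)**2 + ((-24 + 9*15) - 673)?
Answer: 14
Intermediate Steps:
(-13 - 11)**2 + ((-24 + 9*15) - 673) = (-24)**2 + ((-24 + 135) - 673) = 576 + (111 - 673) = 576 - 562 = 14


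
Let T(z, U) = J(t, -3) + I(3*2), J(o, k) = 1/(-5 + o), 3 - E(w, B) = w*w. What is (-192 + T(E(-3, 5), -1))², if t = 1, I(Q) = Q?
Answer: 555025/16 ≈ 34689.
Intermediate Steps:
E(w, B) = 3 - w² (E(w, B) = 3 - w*w = 3 - w²)
T(z, U) = 23/4 (T(z, U) = 1/(-5 + 1) + 3*2 = 1/(-4) + 6 = -¼ + 6 = 23/4)
(-192 + T(E(-3, 5), -1))² = (-192 + 23/4)² = (-745/4)² = 555025/16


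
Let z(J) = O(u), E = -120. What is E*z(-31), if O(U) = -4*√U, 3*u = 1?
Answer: 160*√3 ≈ 277.13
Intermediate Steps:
u = ⅓ (u = (⅓)*1 = ⅓ ≈ 0.33333)
z(J) = -4*√3/3
E*z(-31) = -(-160)*√3 = 160*√3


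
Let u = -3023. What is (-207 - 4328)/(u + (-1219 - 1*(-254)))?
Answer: 4535/3988 ≈ 1.1372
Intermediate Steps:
(-207 - 4328)/(u + (-1219 - 1*(-254))) = (-207 - 4328)/(-3023 + (-1219 - 1*(-254))) = -4535/(-3023 + (-1219 + 254)) = -4535/(-3023 - 965) = -4535/(-3988) = -4535*(-1/3988) = 4535/3988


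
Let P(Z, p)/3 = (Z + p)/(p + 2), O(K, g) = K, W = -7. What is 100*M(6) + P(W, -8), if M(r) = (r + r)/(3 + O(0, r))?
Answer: 815/2 ≈ 407.50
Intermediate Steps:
P(Z, p) = 3*(Z + p)/(2 + p) (P(Z, p) = 3*((Z + p)/(p + 2)) = 3*((Z + p)/(2 + p)) = 3*(Z + p)/(2 + p))
M(r) = 2*r/3 (M(r) = (r + r)/(3 + 0) = (2*r)/3 = (2*r)*(1/3) = 2*r/3)
100*M(6) + P(W, -8) = 100*((2/3)*6) + 3*(-7 - 8)/(2 - 8) = 100*4 + 3*(-15)/(-6) = 400 + 3*(-1/6)*(-15) = 400 + 15/2 = 815/2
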